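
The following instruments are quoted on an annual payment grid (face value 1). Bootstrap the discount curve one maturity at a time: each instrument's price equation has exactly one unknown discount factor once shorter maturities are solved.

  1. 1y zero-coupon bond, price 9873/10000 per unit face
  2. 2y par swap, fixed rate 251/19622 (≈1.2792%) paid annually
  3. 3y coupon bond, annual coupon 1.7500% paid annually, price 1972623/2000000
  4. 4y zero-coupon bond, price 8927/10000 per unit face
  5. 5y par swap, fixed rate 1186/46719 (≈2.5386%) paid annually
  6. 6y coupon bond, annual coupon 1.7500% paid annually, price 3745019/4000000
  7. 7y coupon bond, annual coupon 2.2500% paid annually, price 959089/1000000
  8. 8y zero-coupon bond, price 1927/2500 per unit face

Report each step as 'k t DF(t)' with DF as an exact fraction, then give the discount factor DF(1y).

1 1 9873/10000
2 2 9749/10000
3 3 2339/2500
4 4 8927/10000
5 5 4407/5000
6 6 4199/5000
7 7 8167/10000
8 8 1927/2500
DF(1y) = 9873/10000 ≈ 0.987300

step 1 [1y] zero: DF = P = 9873/10000 ≈ 0.987300
step 2 [2y] swap r/1=251/19622: DF=(1 − 251/19622·(0.987300))/(1+251/19622) = 9749/10000 ≈ 0.974900
step 3 [3y] bond c/1=7/400: DF=(1972623/2000000 − 7/400·(0.987300+0.974900))/(1+7/400) = 2339/2500 ≈ 0.935600
step 4 [4y] zero: DF = P = 8927/10000 ≈ 0.892700
step 5 [5y] swap r/1=1186/46719: DF=(1 − 1186/46719·(0.987300+0.974900+0.935600+0.892700))/(1+1186/46719) = 4407/5000 ≈ 0.881400
step 6 [6y] bond c/1=7/400: DF=(3745019/4000000 − 7/400·(0.987300+0.974900+0.935600+0.892700+0.881400))/(1+7/400) = 4199/5000 ≈ 0.839800
step 7 [7y] bond c/1=9/400: DF=(959089/1000000 − 9/400·(0.987300+0.974900+0.935600+0.892700+0.881400+0.839800))/(1+9/400) = 8167/10000 ≈ 0.816700
step 8 [8y] zero: DF = P = 1927/2500 ≈ 0.770800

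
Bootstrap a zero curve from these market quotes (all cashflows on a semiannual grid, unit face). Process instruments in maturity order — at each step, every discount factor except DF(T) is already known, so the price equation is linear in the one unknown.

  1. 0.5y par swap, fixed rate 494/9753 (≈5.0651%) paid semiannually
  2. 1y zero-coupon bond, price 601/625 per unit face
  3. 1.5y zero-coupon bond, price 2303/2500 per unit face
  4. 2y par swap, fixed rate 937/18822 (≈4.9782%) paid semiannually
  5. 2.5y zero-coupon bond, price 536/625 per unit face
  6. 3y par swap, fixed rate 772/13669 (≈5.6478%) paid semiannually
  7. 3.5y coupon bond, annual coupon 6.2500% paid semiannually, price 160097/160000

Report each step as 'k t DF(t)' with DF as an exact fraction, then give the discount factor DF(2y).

step 1 [0.5y] swap r/2=247/9753: DF=(1 − 247/9753·(0))/(1+247/9753) = 9753/10000 ≈ 0.975300
step 2 [1y] zero: DF = P = 601/625 ≈ 0.961600
step 3 [1.5y] zero: DF = P = 2303/2500 ≈ 0.921200
step 4 [2y] swap r/2=937/37644: DF=(1 − 937/37644·(0.975300+0.961600+0.921200))/(1+937/37644) = 9063/10000 ≈ 0.906300
step 5 [2.5y] zero: DF = P = 536/625 ≈ 0.857600
step 6 [3y] swap r/2=386/13669: DF=(1 − 386/13669·(0.975300+0.961600+0.921200+0.906300+0.857600))/(1+386/13669) = 1057/1250 ≈ 0.845600
step 7 [3.5y] bond c/2=1/32: DF=(160097/160000 − 1/32·(0.975300+0.961600+0.921200+0.906300+0.857600+0.845600))/(1+1/32) = 4023/5000 ≈ 0.804600

1 1/2 9753/10000
2 1 601/625
3 3/2 2303/2500
4 2 9063/10000
5 5/2 536/625
6 3 1057/1250
7 7/2 4023/5000
DF(2y) = 9063/10000 ≈ 0.906300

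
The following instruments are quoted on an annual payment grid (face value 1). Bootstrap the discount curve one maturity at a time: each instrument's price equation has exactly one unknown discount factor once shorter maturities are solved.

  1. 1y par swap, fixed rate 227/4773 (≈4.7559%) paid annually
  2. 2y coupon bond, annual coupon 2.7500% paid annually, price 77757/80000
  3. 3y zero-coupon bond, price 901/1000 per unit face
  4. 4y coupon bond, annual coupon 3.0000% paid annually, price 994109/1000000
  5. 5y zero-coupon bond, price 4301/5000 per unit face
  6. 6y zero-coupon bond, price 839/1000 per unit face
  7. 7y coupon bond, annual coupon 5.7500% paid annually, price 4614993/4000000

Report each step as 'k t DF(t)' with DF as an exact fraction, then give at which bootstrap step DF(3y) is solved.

1 1 4773/5000
2 2 2301/2500
3 3 901/1000
4 4 8843/10000
5 5 4301/5000
6 6 839/1000
7 7 1999/2500
DF(3y) is solved at step 3

step 1 [1y] swap r/1=227/4773: DF=(1 − 227/4773·(0))/(1+227/4773) = 4773/5000 ≈ 0.954600
step 2 [2y] bond c/1=11/400: DF=(77757/80000 − 11/400·(0.954600))/(1+11/400) = 2301/2500 ≈ 0.920400
step 3 [3y] zero: DF = P = 901/1000 ≈ 0.901000
step 4 [4y] bond c/1=3/100: DF=(994109/1000000 − 3/100·(0.954600+0.920400+0.901000))/(1+3/100) = 8843/10000 ≈ 0.884300
step 5 [5y] zero: DF = P = 4301/5000 ≈ 0.860200
step 6 [6y] zero: DF = P = 839/1000 ≈ 0.839000
step 7 [7y] bond c/1=23/400: DF=(4614993/4000000 − 23/400·(0.954600+0.920400+0.901000+0.884300+0.860200+0.839000))/(1+23/400) = 1999/2500 ≈ 0.799600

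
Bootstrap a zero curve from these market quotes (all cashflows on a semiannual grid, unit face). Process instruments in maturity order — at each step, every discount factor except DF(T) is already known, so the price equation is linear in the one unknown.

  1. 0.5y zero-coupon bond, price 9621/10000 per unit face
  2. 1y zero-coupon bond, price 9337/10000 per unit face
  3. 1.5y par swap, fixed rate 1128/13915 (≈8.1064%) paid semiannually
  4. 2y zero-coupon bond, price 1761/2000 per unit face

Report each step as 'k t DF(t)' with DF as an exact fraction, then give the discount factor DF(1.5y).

step 1 [0.5y] zero: DF = P = 9621/10000 ≈ 0.962100
step 2 [1y] zero: DF = P = 9337/10000 ≈ 0.933700
step 3 [1.5y] swap r/2=564/13915: DF=(1 − 564/13915·(0.962100+0.933700))/(1+564/13915) = 1109/1250 ≈ 0.887200
step 4 [2y] zero: DF = P = 1761/2000 ≈ 0.880500

1 1/2 9621/10000
2 1 9337/10000
3 3/2 1109/1250
4 2 1761/2000
DF(1.5y) = 1109/1250 ≈ 0.887200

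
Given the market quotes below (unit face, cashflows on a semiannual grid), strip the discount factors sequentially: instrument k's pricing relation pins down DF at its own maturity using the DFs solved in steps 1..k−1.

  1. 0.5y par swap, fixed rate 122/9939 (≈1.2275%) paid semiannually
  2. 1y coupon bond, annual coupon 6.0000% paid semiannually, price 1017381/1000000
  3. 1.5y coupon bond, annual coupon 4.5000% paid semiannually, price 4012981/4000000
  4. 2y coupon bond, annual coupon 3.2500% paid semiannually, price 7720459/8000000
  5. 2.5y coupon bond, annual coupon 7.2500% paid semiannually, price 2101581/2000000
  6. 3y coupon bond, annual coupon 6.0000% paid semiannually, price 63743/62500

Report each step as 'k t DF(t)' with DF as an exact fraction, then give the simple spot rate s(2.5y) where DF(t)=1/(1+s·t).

1 1/2 9939/10000
2 1 2397/2500
3 3/2 4691/5000
4 2 4517/5000
5 5/2 8813/10000
6 3 427/500
s(2.5y) = (1/(8813/10000) − 1)/(5/2) = 2374/44065 ≈ 5.3875%

step 1 [0.5y] swap r/2=61/9939: DF=(1 − 61/9939·(0))/(1+61/9939) = 9939/10000 ≈ 0.993900
step 2 [1y] bond c/2=3/100: DF=(1017381/1000000 − 3/100·(0.993900))/(1+3/100) = 2397/2500 ≈ 0.958800
step 3 [1.5y] bond c/2=9/400: DF=(4012981/4000000 − 9/400·(0.993900+0.958800))/(1+9/400) = 4691/5000 ≈ 0.938200
step 4 [2y] bond c/2=13/800: DF=(7720459/8000000 − 13/800·(0.993900+0.958800+0.938200))/(1+13/800) = 4517/5000 ≈ 0.903400
step 5 [2.5y] bond c/2=29/800: DF=(2101581/2000000 − 29/800·(0.993900+0.958800+0.938200+0.903400))/(1+29/800) = 8813/10000 ≈ 0.881300
step 6 [3y] bond c/2=3/100: DF=(63743/62500 − 3/100·(0.993900+0.958800+0.938200+0.903400+0.881300))/(1+3/100) = 427/500 ≈ 0.854000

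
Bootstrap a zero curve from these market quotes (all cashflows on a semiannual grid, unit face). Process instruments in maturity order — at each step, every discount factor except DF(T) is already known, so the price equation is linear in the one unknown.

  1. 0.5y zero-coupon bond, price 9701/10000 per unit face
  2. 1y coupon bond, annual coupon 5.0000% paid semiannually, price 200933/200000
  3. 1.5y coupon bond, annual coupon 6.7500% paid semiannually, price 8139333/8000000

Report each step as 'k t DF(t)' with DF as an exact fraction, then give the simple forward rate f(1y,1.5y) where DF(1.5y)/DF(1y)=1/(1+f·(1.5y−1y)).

1 1/2 9701/10000
2 1 1913/2000
3 3/2 9213/10000
f(1y,1.5y) = ((1913/2000)/(9213/10000) − 1)/(1/2) = 704/9213 ≈ 7.6414%

step 1 [0.5y] zero: DF = P = 9701/10000 ≈ 0.970100
step 2 [1y] bond c/2=1/40: DF=(200933/200000 − 1/40·(0.970100))/(1+1/40) = 1913/2000 ≈ 0.956500
step 3 [1.5y] bond c/2=27/800: DF=(8139333/8000000 − 27/800·(0.970100+0.956500))/(1+27/800) = 9213/10000 ≈ 0.921300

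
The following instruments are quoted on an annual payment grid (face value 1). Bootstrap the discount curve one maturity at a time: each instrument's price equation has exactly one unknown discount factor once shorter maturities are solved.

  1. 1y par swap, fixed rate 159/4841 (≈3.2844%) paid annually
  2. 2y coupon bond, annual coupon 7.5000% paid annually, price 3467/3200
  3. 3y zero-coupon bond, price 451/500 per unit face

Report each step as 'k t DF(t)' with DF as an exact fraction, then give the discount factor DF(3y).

step 1 [1y] swap r/1=159/4841: DF=(1 − 159/4841·(0))/(1+159/4841) = 4841/5000 ≈ 0.968200
step 2 [2y] bond c/1=3/40: DF=(3467/3200 − 3/40·(0.968200))/(1+3/40) = 9403/10000 ≈ 0.940300
step 3 [3y] zero: DF = P = 451/500 ≈ 0.902000

1 1 4841/5000
2 2 9403/10000
3 3 451/500
DF(3y) = 451/500 ≈ 0.902000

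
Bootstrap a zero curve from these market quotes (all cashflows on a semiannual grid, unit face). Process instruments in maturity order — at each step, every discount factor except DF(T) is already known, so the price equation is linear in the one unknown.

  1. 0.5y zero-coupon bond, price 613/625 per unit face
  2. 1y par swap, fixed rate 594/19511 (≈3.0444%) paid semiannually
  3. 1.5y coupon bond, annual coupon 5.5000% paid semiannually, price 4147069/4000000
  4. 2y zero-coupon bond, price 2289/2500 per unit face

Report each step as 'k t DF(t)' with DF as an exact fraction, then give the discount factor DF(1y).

1 1/2 613/625
2 1 9703/10000
3 3/2 598/625
4 2 2289/2500
DF(1y) = 9703/10000 ≈ 0.970300

step 1 [0.5y] zero: DF = P = 613/625 ≈ 0.980800
step 2 [1y] swap r/2=297/19511: DF=(1 − 297/19511·(0.980800))/(1+297/19511) = 9703/10000 ≈ 0.970300
step 3 [1.5y] bond c/2=11/400: DF=(4147069/4000000 − 11/400·(0.980800+0.970300))/(1+11/400) = 598/625 ≈ 0.956800
step 4 [2y] zero: DF = P = 2289/2500 ≈ 0.915600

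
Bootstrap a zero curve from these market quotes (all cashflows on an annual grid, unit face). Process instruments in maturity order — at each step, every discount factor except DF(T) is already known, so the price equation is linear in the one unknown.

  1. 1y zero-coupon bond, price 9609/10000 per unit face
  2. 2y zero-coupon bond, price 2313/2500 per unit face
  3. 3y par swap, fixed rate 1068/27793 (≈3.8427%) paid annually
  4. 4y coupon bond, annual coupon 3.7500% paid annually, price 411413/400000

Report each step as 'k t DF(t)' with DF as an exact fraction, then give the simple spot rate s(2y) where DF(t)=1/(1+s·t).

step 1 [1y] zero: DF = P = 9609/10000 ≈ 0.960900
step 2 [2y] zero: DF = P = 2313/2500 ≈ 0.925200
step 3 [3y] swap r/1=1068/27793: DF=(1 − 1068/27793·(0.960900+0.925200))/(1+1068/27793) = 2233/2500 ≈ 0.893200
step 4 [4y] bond c/1=3/80: DF=(411413/400000 − 3/80·(0.960900+0.925200+0.893200))/(1+3/80) = 8909/10000 ≈ 0.890900

1 1 9609/10000
2 2 2313/2500
3 3 2233/2500
4 4 8909/10000
s(2y) = (1/(2313/2500) − 1)/(2) = 187/4626 ≈ 4.0424%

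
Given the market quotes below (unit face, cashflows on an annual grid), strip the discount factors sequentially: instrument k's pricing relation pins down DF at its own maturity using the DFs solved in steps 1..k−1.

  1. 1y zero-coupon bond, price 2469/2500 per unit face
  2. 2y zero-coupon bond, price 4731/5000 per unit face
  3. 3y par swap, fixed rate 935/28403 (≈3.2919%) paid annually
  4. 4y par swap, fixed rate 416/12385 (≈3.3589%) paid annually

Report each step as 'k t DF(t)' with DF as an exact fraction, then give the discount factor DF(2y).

1 1 2469/2500
2 2 4731/5000
3 3 1813/2000
4 4 547/625
DF(2y) = 4731/5000 ≈ 0.946200

step 1 [1y] zero: DF = P = 2469/2500 ≈ 0.987600
step 2 [2y] zero: DF = P = 4731/5000 ≈ 0.946200
step 3 [3y] swap r/1=935/28403: DF=(1 − 935/28403·(0.987600+0.946200))/(1+935/28403) = 1813/2000 ≈ 0.906500
step 4 [4y] swap r/1=416/12385: DF=(1 − 416/12385·(0.987600+0.946200+0.906500))/(1+416/12385) = 547/625 ≈ 0.875200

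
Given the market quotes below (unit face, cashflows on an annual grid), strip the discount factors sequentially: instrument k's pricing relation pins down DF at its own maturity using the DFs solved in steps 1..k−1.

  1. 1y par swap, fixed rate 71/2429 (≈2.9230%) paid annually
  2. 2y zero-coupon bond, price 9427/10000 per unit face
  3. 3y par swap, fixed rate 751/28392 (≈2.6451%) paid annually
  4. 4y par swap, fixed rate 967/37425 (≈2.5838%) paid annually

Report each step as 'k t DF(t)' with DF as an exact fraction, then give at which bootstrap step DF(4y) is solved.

step 1 [1y] swap r/1=71/2429: DF=(1 − 71/2429·(0))/(1+71/2429) = 2429/2500 ≈ 0.971600
step 2 [2y] zero: DF = P = 9427/10000 ≈ 0.942700
step 3 [3y] swap r/1=751/28392: DF=(1 − 751/28392·(0.971600+0.942700))/(1+751/28392) = 9249/10000 ≈ 0.924900
step 4 [4y] swap r/1=967/37425: DF=(1 − 967/37425·(0.971600+0.942700+0.924900))/(1+967/37425) = 9033/10000 ≈ 0.903300

1 1 2429/2500
2 2 9427/10000
3 3 9249/10000
4 4 9033/10000
DF(4y) is solved at step 4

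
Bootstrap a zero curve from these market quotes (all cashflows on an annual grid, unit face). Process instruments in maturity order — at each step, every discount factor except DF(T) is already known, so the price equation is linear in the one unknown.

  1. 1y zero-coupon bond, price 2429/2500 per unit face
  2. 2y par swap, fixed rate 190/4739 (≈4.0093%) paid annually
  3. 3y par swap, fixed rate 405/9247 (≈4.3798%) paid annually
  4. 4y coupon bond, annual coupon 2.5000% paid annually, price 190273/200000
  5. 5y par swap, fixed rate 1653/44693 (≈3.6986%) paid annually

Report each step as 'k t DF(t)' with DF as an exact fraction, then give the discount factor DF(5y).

1 1 2429/2500
2 2 231/250
3 3 1757/2000
4 4 1721/2000
5 5 8347/10000
DF(5y) = 8347/10000 ≈ 0.834700

step 1 [1y] zero: DF = P = 2429/2500 ≈ 0.971600
step 2 [2y] swap r/1=190/4739: DF=(1 − 190/4739·(0.971600))/(1+190/4739) = 231/250 ≈ 0.924000
step 3 [3y] swap r/1=405/9247: DF=(1 − 405/9247·(0.971600+0.924000))/(1+405/9247) = 1757/2000 ≈ 0.878500
step 4 [4y] bond c/1=1/40: DF=(190273/200000 − 1/40·(0.971600+0.924000+0.878500))/(1+1/40) = 1721/2000 ≈ 0.860500
step 5 [5y] swap r/1=1653/44693: DF=(1 − 1653/44693·(0.971600+0.924000+0.878500+0.860500))/(1+1653/44693) = 8347/10000 ≈ 0.834700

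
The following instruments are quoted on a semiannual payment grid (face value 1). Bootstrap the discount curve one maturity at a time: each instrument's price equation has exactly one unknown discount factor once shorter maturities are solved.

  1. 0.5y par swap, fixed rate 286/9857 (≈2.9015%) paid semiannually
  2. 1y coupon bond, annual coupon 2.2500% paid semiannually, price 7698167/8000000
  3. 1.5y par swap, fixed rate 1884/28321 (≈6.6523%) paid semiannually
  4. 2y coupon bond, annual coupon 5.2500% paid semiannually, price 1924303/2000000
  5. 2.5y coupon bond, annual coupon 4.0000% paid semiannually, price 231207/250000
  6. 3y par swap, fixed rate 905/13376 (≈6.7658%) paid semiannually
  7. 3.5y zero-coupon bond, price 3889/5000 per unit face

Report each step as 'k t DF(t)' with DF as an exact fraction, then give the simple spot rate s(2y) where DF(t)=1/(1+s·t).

step 1 [0.5y] swap r/2=143/9857: DF=(1 − 143/9857·(0))/(1+143/9857) = 9857/10000 ≈ 0.985700
step 2 [1y] bond c/2=9/800: DF=(7698167/8000000 − 9/800·(0.985700))/(1+9/800) = 4703/5000 ≈ 0.940600
step 3 [1.5y] swap r/2=942/28321: DF=(1 − 942/28321·(0.985700+0.940600))/(1+942/28321) = 4529/5000 ≈ 0.905800
step 4 [2y] bond c/2=21/800: DF=(1924303/2000000 − 21/800·(0.985700+0.940600+0.905800))/(1+21/800) = 8651/10000 ≈ 0.865100
step 5 [2.5y] bond c/2=1/50: DF=(231207/250000 − 1/50·(0.985700+0.940600+0.905800+0.865100))/(1+1/50) = 4171/5000 ≈ 0.834200
step 6 [3y] swap r/2=905/26752: DF=(1 − 905/26752·(0.985700+0.940600+0.905800+0.865100+0.834200))/(1+905/26752) = 819/1000 ≈ 0.819000
step 7 [3.5y] zero: DF = P = 3889/5000 ≈ 0.777800

1 1/2 9857/10000
2 1 4703/5000
3 3/2 4529/5000
4 2 8651/10000
5 5/2 4171/5000
6 3 819/1000
7 7/2 3889/5000
s(2y) = (1/(8651/10000) − 1)/(2) = 1349/17302 ≈ 7.7968%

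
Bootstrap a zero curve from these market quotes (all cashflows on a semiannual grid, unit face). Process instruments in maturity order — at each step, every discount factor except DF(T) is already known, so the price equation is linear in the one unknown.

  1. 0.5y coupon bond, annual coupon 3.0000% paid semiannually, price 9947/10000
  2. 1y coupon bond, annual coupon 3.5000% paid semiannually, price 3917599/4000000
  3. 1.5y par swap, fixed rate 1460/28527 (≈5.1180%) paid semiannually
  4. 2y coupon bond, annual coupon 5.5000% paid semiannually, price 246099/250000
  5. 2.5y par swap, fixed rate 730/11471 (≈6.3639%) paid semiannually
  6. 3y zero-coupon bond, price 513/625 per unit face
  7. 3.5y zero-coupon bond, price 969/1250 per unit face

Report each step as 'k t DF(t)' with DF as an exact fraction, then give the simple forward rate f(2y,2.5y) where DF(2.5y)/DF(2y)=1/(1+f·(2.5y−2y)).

1 1/2 49/50
2 1 9457/10000
3 3/2 927/1000
4 2 8817/10000
5 5/2 427/500
6 3 513/625
7 7/2 969/1250
f(2y,2.5y) = ((8817/10000)/(427/500) − 1)/(1/2) = 277/4270 ≈ 6.4871%

step 1 [0.5y] bond c/2=3/200: DF=(9947/10000 − 3/200·(0))/(1+3/200) = 49/50 ≈ 0.980000
step 2 [1y] bond c/2=7/400: DF=(3917599/4000000 − 7/400·(0.980000))/(1+7/400) = 9457/10000 ≈ 0.945700
step 3 [1.5y] swap r/2=730/28527: DF=(1 − 730/28527·(0.980000+0.945700))/(1+730/28527) = 927/1000 ≈ 0.927000
step 4 [2y] bond c/2=11/400: DF=(246099/250000 − 11/400·(0.980000+0.945700+0.927000))/(1+11/400) = 8817/10000 ≈ 0.881700
step 5 [2.5y] swap r/2=365/11471: DF=(1 − 365/11471·(0.980000+0.945700+0.927000+0.881700))/(1+365/11471) = 427/500 ≈ 0.854000
step 6 [3y] zero: DF = P = 513/625 ≈ 0.820800
step 7 [3.5y] zero: DF = P = 969/1250 ≈ 0.775200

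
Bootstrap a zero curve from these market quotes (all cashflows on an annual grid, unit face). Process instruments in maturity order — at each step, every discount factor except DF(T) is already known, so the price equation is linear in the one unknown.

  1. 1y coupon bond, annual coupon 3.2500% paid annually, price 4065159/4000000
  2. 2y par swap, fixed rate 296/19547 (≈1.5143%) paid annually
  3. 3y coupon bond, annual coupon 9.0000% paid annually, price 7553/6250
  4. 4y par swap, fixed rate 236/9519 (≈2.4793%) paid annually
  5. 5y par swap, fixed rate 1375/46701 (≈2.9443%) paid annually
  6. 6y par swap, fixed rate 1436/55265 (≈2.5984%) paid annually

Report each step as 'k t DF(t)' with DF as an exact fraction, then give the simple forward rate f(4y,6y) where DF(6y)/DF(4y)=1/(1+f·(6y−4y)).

1 1 9843/10000
2 2 1213/1250
3 3 9473/10000
4 4 566/625
5 5 69/80
6 6 2141/2500
f(4y,6y) = ((566/625)/(2141/2500) − 1)/(2) = 123/4282 ≈ 2.8725%

step 1 [1y] bond c/1=13/400: DF=(4065159/4000000 − 13/400·(0))/(1+13/400) = 9843/10000 ≈ 0.984300
step 2 [2y] swap r/1=296/19547: DF=(1 − 296/19547·(0.984300))/(1+296/19547) = 1213/1250 ≈ 0.970400
step 3 [3y] bond c/1=9/100: DF=(7553/6250 − 9/100·(0.984300+0.970400))/(1+9/100) = 9473/10000 ≈ 0.947300
step 4 [4y] swap r/1=236/9519: DF=(1 − 236/9519·(0.984300+0.970400+0.947300))/(1+236/9519) = 566/625 ≈ 0.905600
step 5 [5y] swap r/1=1375/46701: DF=(1 − 1375/46701·(0.984300+0.970400+0.947300+0.905600))/(1+1375/46701) = 69/80 ≈ 0.862500
step 6 [6y] swap r/1=1436/55265: DF=(1 − 1436/55265·(0.984300+0.970400+0.947300+0.905600+0.862500))/(1+1436/55265) = 2141/2500 ≈ 0.856400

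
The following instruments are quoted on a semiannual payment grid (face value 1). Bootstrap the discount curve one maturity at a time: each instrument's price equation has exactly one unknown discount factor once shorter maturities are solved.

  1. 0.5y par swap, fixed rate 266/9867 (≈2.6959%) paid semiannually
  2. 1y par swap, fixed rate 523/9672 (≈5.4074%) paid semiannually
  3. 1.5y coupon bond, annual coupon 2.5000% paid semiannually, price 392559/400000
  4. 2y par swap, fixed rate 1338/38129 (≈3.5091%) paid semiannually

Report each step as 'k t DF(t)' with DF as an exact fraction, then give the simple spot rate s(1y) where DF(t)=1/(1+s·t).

step 1 [0.5y] swap r/2=133/9867: DF=(1 − 133/9867·(0))/(1+133/9867) = 9867/10000 ≈ 0.986700
step 2 [1y] swap r/2=523/19344: DF=(1 − 523/19344·(0.986700))/(1+523/19344) = 9477/10000 ≈ 0.947700
step 3 [1.5y] bond c/2=1/80: DF=(392559/400000 − 1/80·(0.986700+0.947700))/(1+1/80) = 4727/5000 ≈ 0.945400
step 4 [2y] swap r/2=669/38129: DF=(1 − 669/38129·(0.986700+0.947700+0.945400))/(1+669/38129) = 9331/10000 ≈ 0.933100

1 1/2 9867/10000
2 1 9477/10000
3 3/2 4727/5000
4 2 9331/10000
s(1y) = (1/(9477/10000) − 1)/(1) = 523/9477 ≈ 5.5186%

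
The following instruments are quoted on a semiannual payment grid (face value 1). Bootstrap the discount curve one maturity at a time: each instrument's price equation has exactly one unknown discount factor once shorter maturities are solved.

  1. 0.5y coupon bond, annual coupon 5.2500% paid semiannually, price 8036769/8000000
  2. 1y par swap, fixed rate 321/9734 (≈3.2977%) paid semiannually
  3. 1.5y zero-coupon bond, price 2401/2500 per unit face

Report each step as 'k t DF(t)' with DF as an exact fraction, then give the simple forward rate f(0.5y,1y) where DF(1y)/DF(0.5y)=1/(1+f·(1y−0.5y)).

step 1 [0.5y] bond c/2=21/800: DF=(8036769/8000000 − 21/800·(0))/(1+21/800) = 9789/10000 ≈ 0.978900
step 2 [1y] swap r/2=321/19468: DF=(1 − 321/19468·(0.978900))/(1+321/19468) = 9679/10000 ≈ 0.967900
step 3 [1.5y] zero: DF = P = 2401/2500 ≈ 0.960400

1 1/2 9789/10000
2 1 9679/10000
3 3/2 2401/2500
f(0.5y,1y) = ((9789/10000)/(9679/10000) − 1)/(1/2) = 220/9679 ≈ 2.2730%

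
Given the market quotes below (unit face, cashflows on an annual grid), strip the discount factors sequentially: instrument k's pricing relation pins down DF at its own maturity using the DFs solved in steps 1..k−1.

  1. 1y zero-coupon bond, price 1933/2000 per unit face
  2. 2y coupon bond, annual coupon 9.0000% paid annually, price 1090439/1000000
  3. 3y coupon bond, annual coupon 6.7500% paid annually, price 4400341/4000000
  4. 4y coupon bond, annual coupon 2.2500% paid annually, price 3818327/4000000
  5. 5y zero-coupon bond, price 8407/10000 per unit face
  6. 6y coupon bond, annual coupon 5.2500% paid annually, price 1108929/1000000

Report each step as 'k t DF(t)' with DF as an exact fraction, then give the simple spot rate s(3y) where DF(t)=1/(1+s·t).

1 1 1933/2000
2 2 4603/5000
3 3 1139/1250
4 4 109/125
5 5 8407/10000
6 6 4143/5000
s(3y) = (1/(1139/1250) − 1)/(3) = 37/1139 ≈ 3.2485%

step 1 [1y] zero: DF = P = 1933/2000 ≈ 0.966500
step 2 [2y] bond c/1=9/100: DF=(1090439/1000000 − 9/100·(0.966500))/(1+9/100) = 4603/5000 ≈ 0.920600
step 3 [3y] bond c/1=27/400: DF=(4400341/4000000 − 27/400·(0.966500+0.920600))/(1+27/400) = 1139/1250 ≈ 0.911200
step 4 [4y] bond c/1=9/400: DF=(3818327/4000000 − 9/400·(0.966500+0.920600+0.911200))/(1+9/400) = 109/125 ≈ 0.872000
step 5 [5y] zero: DF = P = 8407/10000 ≈ 0.840700
step 6 [6y] bond c/1=21/400: DF=(1108929/1000000 − 21/400·(0.966500+0.920600+0.911200+0.872000+0.840700))/(1+21/400) = 4143/5000 ≈ 0.828600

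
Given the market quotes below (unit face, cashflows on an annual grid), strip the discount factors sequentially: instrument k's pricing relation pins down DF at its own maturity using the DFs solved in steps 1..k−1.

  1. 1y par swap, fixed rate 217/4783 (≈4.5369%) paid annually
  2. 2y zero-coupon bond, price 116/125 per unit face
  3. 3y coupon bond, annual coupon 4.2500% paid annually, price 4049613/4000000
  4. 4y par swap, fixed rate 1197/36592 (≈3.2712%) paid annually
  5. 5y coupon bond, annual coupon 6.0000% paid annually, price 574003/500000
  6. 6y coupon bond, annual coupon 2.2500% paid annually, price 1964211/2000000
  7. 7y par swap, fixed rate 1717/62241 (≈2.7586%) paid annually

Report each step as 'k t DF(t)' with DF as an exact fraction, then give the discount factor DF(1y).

1 1 4783/5000
2 2 116/125
3 3 8943/10000
4 4 8803/10000
5 5 8759/10000
6 6 8607/10000
7 7 8283/10000
DF(1y) = 4783/5000 ≈ 0.956600

step 1 [1y] swap r/1=217/4783: DF=(1 − 217/4783·(0))/(1+217/4783) = 4783/5000 ≈ 0.956600
step 2 [2y] zero: DF = P = 116/125 ≈ 0.928000
step 3 [3y] bond c/1=17/400: DF=(4049613/4000000 − 17/400·(0.956600+0.928000))/(1+17/400) = 8943/10000 ≈ 0.894300
step 4 [4y] swap r/1=1197/36592: DF=(1 − 1197/36592·(0.956600+0.928000+0.894300))/(1+1197/36592) = 8803/10000 ≈ 0.880300
step 5 [5y] bond c/1=3/50: DF=(574003/500000 − 3/50·(0.956600+0.928000+0.894300+0.880300))/(1+3/50) = 8759/10000 ≈ 0.875900
step 6 [6y] bond c/1=9/400: DF=(1964211/2000000 − 9/400·(0.956600+0.928000+0.894300+0.880300+0.875900))/(1+9/400) = 8607/10000 ≈ 0.860700
step 7 [7y] swap r/1=1717/62241: DF=(1 − 1717/62241·(0.956600+0.928000+0.894300+0.880300+0.875900+0.860700))/(1+1717/62241) = 8283/10000 ≈ 0.828300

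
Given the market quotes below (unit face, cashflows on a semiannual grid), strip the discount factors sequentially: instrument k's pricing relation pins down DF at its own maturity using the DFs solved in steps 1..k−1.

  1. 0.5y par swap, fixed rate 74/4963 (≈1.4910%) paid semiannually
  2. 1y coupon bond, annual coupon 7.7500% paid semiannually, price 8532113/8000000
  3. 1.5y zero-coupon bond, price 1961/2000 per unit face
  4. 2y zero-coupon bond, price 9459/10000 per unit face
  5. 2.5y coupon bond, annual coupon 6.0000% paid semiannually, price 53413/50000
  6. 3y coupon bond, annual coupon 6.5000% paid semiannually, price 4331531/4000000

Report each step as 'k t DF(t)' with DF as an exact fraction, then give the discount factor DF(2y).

1 1/2 4963/5000
2 1 9897/10000
3 3/2 1961/2000
4 2 9459/10000
5 5/2 9233/10000
6 3 8967/10000
DF(2y) = 9459/10000 ≈ 0.945900

step 1 [0.5y] swap r/2=37/4963: DF=(1 − 37/4963·(0))/(1+37/4963) = 4963/5000 ≈ 0.992600
step 2 [1y] bond c/2=31/800: DF=(8532113/8000000 − 31/800·(0.992600))/(1+31/800) = 9897/10000 ≈ 0.989700
step 3 [1.5y] zero: DF = P = 1961/2000 ≈ 0.980500
step 4 [2y] zero: DF = P = 9459/10000 ≈ 0.945900
step 5 [2.5y] bond c/2=3/100: DF=(53413/50000 − 3/100·(0.992600+0.989700+0.980500+0.945900))/(1+3/100) = 9233/10000 ≈ 0.923300
step 6 [3y] bond c/2=13/400: DF=(4331531/4000000 − 13/400·(0.992600+0.989700+0.980500+0.945900+0.923300))/(1+13/400) = 8967/10000 ≈ 0.896700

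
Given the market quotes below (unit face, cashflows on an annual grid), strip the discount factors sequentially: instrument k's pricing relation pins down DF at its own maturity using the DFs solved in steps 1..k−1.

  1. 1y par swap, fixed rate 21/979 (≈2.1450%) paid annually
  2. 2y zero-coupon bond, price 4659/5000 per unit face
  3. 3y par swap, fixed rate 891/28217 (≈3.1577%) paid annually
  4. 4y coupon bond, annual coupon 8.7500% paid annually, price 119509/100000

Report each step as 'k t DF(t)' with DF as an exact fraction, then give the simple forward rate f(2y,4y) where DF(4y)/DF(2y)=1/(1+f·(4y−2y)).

step 1 [1y] swap r/1=21/979: DF=(1 − 21/979·(0))/(1+21/979) = 979/1000 ≈ 0.979000
step 2 [2y] zero: DF = P = 4659/5000 ≈ 0.931800
step 3 [3y] swap r/1=891/28217: DF=(1 − 891/28217·(0.979000+0.931800))/(1+891/28217) = 9109/10000 ≈ 0.910900
step 4 [4y] bond c/1=7/80: DF=(119509/100000 − 7/80·(0.979000+0.931800+0.910900))/(1+7/80) = 8719/10000 ≈ 0.871900

1 1 979/1000
2 2 4659/5000
3 3 9109/10000
4 4 8719/10000
f(2y,4y) = ((4659/5000)/(8719/10000) − 1)/(2) = 599/17438 ≈ 3.4350%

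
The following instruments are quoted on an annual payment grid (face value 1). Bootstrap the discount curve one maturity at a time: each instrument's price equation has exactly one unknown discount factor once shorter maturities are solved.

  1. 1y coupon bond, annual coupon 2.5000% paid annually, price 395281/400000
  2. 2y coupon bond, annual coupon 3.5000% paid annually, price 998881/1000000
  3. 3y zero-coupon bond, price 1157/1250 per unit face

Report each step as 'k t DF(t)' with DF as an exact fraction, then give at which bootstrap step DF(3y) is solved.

step 1 [1y] bond c/1=1/40: DF=(395281/400000 − 1/40·(0))/(1+1/40) = 9641/10000 ≈ 0.964100
step 2 [2y] bond c/1=7/200: DF=(998881/1000000 − 7/200·(0.964100))/(1+7/200) = 373/400 ≈ 0.932500
step 3 [3y] zero: DF = P = 1157/1250 ≈ 0.925600

1 1 9641/10000
2 2 373/400
3 3 1157/1250
DF(3y) is solved at step 3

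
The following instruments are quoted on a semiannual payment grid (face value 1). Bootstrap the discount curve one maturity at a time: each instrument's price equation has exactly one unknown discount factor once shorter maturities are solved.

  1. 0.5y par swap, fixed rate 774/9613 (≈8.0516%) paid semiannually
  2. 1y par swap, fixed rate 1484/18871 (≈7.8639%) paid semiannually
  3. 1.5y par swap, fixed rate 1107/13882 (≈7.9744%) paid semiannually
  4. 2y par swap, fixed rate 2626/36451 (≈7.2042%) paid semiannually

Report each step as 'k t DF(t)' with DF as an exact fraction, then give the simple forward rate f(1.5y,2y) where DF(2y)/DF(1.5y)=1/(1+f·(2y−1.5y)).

step 1 [0.5y] swap r/2=387/9613: DF=(1 − 387/9613·(0))/(1+387/9613) = 9613/10000 ≈ 0.961300
step 2 [1y] swap r/2=742/18871: DF=(1 − 742/18871·(0.961300))/(1+742/18871) = 4629/5000 ≈ 0.925800
step 3 [1.5y] swap r/2=1107/27764: DF=(1 − 1107/27764·(0.961300+0.925800))/(1+1107/27764) = 8893/10000 ≈ 0.889300
step 4 [2y] swap r/2=1313/36451: DF=(1 − 1313/36451·(0.961300+0.925800+0.889300))/(1+1313/36451) = 8687/10000 ≈ 0.868700

1 1/2 9613/10000
2 1 4629/5000
3 3/2 8893/10000
4 2 8687/10000
f(1.5y,2y) = ((8893/10000)/(8687/10000) − 1)/(1/2) = 412/8687 ≈ 4.7427%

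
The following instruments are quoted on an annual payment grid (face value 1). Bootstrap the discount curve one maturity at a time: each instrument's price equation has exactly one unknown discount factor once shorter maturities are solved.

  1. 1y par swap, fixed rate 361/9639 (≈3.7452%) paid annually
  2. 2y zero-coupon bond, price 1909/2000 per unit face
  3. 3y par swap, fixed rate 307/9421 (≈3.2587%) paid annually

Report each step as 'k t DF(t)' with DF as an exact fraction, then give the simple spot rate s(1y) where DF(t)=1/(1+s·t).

1 1 9639/10000
2 2 1909/2000
3 3 9079/10000
s(1y) = (1/(9639/10000) − 1)/(1) = 361/9639 ≈ 3.7452%

step 1 [1y] swap r/1=361/9639: DF=(1 − 361/9639·(0))/(1+361/9639) = 9639/10000 ≈ 0.963900
step 2 [2y] zero: DF = P = 1909/2000 ≈ 0.954500
step 3 [3y] swap r/1=307/9421: DF=(1 − 307/9421·(0.963900+0.954500))/(1+307/9421) = 9079/10000 ≈ 0.907900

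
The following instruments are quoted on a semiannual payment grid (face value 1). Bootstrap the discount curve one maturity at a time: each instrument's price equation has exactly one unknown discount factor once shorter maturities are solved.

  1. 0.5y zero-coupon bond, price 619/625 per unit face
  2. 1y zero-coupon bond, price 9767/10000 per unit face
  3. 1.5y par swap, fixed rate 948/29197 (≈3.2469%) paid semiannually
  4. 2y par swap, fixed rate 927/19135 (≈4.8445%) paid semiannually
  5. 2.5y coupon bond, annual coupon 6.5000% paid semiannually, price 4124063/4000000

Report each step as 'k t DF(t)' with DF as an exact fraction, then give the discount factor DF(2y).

1 1/2 619/625
2 1 9767/10000
3 3/2 4763/5000
4 2 9073/10000
5 5/2 8781/10000
DF(2y) = 9073/10000 ≈ 0.907300

step 1 [0.5y] zero: DF = P = 619/625 ≈ 0.990400
step 2 [1y] zero: DF = P = 9767/10000 ≈ 0.976700
step 3 [1.5y] swap r/2=474/29197: DF=(1 − 474/29197·(0.990400+0.976700))/(1+474/29197) = 4763/5000 ≈ 0.952600
step 4 [2y] swap r/2=927/38270: DF=(1 − 927/38270·(0.990400+0.976700+0.952600))/(1+927/38270) = 9073/10000 ≈ 0.907300
step 5 [2.5y] bond c/2=13/400: DF=(4124063/4000000 − 13/400·(0.990400+0.976700+0.952600+0.907300))/(1+13/400) = 8781/10000 ≈ 0.878100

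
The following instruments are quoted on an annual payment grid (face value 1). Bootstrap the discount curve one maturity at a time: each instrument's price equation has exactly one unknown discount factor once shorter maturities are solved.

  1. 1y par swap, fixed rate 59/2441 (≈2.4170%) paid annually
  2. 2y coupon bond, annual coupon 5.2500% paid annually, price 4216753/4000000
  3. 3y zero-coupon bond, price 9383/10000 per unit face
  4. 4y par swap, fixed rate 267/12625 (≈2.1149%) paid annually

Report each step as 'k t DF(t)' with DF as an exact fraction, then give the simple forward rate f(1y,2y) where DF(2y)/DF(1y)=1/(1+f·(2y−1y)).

1 1 2441/2500
2 2 9529/10000
3 3 9383/10000
4 4 9199/10000
f(1y,2y) = ((2441/2500)/(9529/10000) − 1)/(1) = 235/9529 ≈ 2.4662%

step 1 [1y] swap r/1=59/2441: DF=(1 − 59/2441·(0))/(1+59/2441) = 2441/2500 ≈ 0.976400
step 2 [2y] bond c/1=21/400: DF=(4216753/4000000 − 21/400·(0.976400))/(1+21/400) = 9529/10000 ≈ 0.952900
step 3 [3y] zero: DF = P = 9383/10000 ≈ 0.938300
step 4 [4y] swap r/1=267/12625: DF=(1 − 267/12625·(0.976400+0.952900+0.938300))/(1+267/12625) = 9199/10000 ≈ 0.919900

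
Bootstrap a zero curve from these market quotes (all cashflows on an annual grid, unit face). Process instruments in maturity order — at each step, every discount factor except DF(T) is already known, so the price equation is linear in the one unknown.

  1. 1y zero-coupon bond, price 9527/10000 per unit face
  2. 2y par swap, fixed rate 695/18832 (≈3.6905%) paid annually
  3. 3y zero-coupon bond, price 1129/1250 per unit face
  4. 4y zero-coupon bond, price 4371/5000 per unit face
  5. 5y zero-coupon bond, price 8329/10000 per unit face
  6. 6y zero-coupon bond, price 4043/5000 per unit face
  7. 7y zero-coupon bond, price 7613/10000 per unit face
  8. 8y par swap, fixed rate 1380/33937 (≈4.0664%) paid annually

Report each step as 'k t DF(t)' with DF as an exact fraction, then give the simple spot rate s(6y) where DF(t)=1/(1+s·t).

1 1 9527/10000
2 2 1861/2000
3 3 1129/1250
4 4 4371/5000
5 5 8329/10000
6 6 4043/5000
7 7 7613/10000
8 8 181/250
s(6y) = (1/(4043/5000) − 1)/(6) = 319/8086 ≈ 3.9451%

step 1 [1y] zero: DF = P = 9527/10000 ≈ 0.952700
step 2 [2y] swap r/1=695/18832: DF=(1 − 695/18832·(0.952700))/(1+695/18832) = 1861/2000 ≈ 0.930500
step 3 [3y] zero: DF = P = 1129/1250 ≈ 0.903200
step 4 [4y] zero: DF = P = 4371/5000 ≈ 0.874200
step 5 [5y] zero: DF = P = 8329/10000 ≈ 0.832900
step 6 [6y] zero: DF = P = 4043/5000 ≈ 0.808600
step 7 [7y] zero: DF = P = 7613/10000 ≈ 0.761300
step 8 [8y] swap r/1=1380/33937: DF=(1 − 1380/33937·(0.952700+0.930500+0.903200+0.874200+0.832900+0.808600+0.761300))/(1+1380/33937) = 181/250 ≈ 0.724000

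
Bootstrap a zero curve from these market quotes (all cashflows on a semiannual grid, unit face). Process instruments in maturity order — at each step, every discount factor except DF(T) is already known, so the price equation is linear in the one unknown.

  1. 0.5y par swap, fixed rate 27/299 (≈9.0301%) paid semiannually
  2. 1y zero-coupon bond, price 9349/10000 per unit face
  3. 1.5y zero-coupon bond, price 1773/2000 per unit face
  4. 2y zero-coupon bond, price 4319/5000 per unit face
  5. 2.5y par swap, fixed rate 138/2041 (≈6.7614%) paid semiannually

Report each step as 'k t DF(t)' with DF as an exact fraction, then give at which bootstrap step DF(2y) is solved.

step 1 [0.5y] swap r/2=27/598: DF=(1 − 27/598·(0))/(1+27/598) = 598/625 ≈ 0.956800
step 2 [1y] zero: DF = P = 9349/10000 ≈ 0.934900
step 3 [1.5y] zero: DF = P = 1773/2000 ≈ 0.886500
step 4 [2y] zero: DF = P = 4319/5000 ≈ 0.863800
step 5 [2.5y] swap r/2=69/2041: DF=(1 − 69/2041·(0.956800+0.934900+0.886500+0.863800))/(1+69/2041) = 4241/5000 ≈ 0.848200

1 1/2 598/625
2 1 9349/10000
3 3/2 1773/2000
4 2 4319/5000
5 5/2 4241/5000
DF(2y) is solved at step 4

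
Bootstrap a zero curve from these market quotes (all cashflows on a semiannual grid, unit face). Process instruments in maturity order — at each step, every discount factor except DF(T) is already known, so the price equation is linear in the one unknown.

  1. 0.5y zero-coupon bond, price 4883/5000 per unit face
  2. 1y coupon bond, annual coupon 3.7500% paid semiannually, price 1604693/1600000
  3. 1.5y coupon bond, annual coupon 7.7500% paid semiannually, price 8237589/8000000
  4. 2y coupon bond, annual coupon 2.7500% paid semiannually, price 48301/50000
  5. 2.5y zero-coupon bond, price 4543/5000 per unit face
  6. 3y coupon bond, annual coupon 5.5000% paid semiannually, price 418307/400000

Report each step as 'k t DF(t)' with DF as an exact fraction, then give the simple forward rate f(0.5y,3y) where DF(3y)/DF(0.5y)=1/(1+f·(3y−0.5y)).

step 1 [0.5y] zero: DF = P = 4883/5000 ≈ 0.976600
step 2 [1y] bond c/2=3/160: DF=(1604693/1600000 − 3/160·(0.976600))/(1+3/160) = 1933/2000 ≈ 0.966500
step 3 [1.5y] bond c/2=31/800: DF=(8237589/8000000 − 31/800·(0.976600+0.966500))/(1+31/800) = 2297/2500 ≈ 0.918800
step 4 [2y] bond c/2=11/800: DF=(48301/50000 − 11/800·(0.976600+0.966500+0.918800))/(1+11/800) = 9141/10000 ≈ 0.914100
step 5 [2.5y] zero: DF = P = 4543/5000 ≈ 0.908600
step 6 [3y] bond c/2=11/400: DF=(418307/400000 − 11/400·(0.976600+0.966500+0.918800+0.914100+0.908600))/(1+11/400) = 2231/2500 ≈ 0.892400

1 1/2 4883/5000
2 1 1933/2000
3 3/2 2297/2500
4 2 9141/10000
5 5/2 4543/5000
6 3 2231/2500
f(0.5y,3y) = ((4883/5000)/(2231/2500) − 1)/(5/2) = 421/11155 ≈ 3.7741%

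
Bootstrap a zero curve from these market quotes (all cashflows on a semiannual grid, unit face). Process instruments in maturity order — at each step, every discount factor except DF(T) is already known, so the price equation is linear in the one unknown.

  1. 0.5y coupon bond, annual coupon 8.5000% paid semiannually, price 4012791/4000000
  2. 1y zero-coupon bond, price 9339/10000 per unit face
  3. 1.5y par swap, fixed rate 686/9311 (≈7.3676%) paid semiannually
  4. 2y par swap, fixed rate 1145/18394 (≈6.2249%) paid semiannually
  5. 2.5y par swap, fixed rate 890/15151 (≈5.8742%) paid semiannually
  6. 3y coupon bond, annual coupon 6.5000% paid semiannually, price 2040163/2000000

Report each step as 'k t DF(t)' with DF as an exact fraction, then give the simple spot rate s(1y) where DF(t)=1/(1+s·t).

1 1/2 9623/10000
2 1 9339/10000
3 3/2 8971/10000
4 2 1771/2000
5 5/2 1733/2000
6 3 8449/10000
s(1y) = (1/(9339/10000) − 1)/(1) = 661/9339 ≈ 7.0778%

step 1 [0.5y] bond c/2=17/400: DF=(4012791/4000000 − 17/400·(0))/(1+17/400) = 9623/10000 ≈ 0.962300
step 2 [1y] zero: DF = P = 9339/10000 ≈ 0.933900
step 3 [1.5y] swap r/2=343/9311: DF=(1 − 343/9311·(0.962300+0.933900))/(1+343/9311) = 8971/10000 ≈ 0.897100
step 4 [2y] swap r/2=1145/36788: DF=(1 − 1145/36788·(0.962300+0.933900+0.897100))/(1+1145/36788) = 1771/2000 ≈ 0.885500
step 5 [2.5y] swap r/2=445/15151: DF=(1 − 445/15151·(0.962300+0.933900+0.897100+0.885500))/(1+445/15151) = 1733/2000 ≈ 0.866500
step 6 [3y] bond c/2=13/400: DF=(2040163/2000000 − 13/400·(0.962300+0.933900+0.897100+0.885500+0.866500))/(1+13/400) = 8449/10000 ≈ 0.844900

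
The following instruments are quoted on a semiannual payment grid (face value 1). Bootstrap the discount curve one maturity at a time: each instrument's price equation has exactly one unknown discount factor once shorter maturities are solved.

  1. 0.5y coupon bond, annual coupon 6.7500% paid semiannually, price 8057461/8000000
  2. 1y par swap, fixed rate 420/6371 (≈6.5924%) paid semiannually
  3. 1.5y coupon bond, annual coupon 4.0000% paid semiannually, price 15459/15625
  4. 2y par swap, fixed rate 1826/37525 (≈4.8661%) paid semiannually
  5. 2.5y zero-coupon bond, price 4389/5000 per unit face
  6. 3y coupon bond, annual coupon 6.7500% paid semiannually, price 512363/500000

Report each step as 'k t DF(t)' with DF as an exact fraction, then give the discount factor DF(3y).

step 1 [0.5y] bond c/2=27/800: DF=(8057461/8000000 − 27/800·(0))/(1+27/800) = 9743/10000 ≈ 0.974300
step 2 [1y] swap r/2=210/6371: DF=(1 − 210/6371·(0.974300))/(1+210/6371) = 937/1000 ≈ 0.937000
step 3 [1.5y] bond c/2=1/50: DF=(15459/15625 − 1/50·(0.974300+0.937000))/(1+1/50) = 373/400 ≈ 0.932500
step 4 [2y] swap r/2=913/37525: DF=(1 − 913/37525·(0.974300+0.937000+0.932500))/(1+913/37525) = 9087/10000 ≈ 0.908700
step 5 [2.5y] zero: DF = P = 4389/5000 ≈ 0.877800
step 6 [3y] bond c/2=27/800: DF=(512363/500000 − 27/800·(0.974300+0.937000+0.932500+0.908700+0.877800))/(1+27/800) = 8401/10000 ≈ 0.840100

1 1/2 9743/10000
2 1 937/1000
3 3/2 373/400
4 2 9087/10000
5 5/2 4389/5000
6 3 8401/10000
DF(3y) = 8401/10000 ≈ 0.840100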